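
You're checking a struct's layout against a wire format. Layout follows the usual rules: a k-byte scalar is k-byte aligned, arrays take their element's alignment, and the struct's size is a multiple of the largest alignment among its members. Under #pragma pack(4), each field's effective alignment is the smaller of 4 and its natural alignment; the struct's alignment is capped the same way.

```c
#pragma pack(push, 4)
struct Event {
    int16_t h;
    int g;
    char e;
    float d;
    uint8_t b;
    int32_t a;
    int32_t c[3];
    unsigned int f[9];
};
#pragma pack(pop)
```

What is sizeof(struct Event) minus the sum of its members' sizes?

8

@0: h [2B, align 2] → 2
+2 pad (align 4)
@4: g [4B, align 4] → 8
@8: e [1B, align 1] → 9
+3 pad (align 4)
@12: d [4B, align 4] → 16
@16: b [1B, align 1] → 17
+3 pad (align 4)
@20: a [4B, align 4] → 24
@24: c [12B, align 4] → 36
@36: f [36B, align 4] → 72
size 72, align 4
data bytes 64, size 72 → padding 8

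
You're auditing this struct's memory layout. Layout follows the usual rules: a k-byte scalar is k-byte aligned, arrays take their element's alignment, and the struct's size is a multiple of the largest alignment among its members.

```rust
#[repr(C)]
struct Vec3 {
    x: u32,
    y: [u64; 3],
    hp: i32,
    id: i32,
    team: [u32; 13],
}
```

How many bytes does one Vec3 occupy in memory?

96

@0: x [4B, align 4] → 4
+4 pad (align 8)
@8: y [24B, align 8] → 32
@32: hp [4B, align 4] → 36
@36: id [4B, align 4] → 40
@40: team [52B, align 4] → 92
+4 tail pad (align 8)
size 96, align 8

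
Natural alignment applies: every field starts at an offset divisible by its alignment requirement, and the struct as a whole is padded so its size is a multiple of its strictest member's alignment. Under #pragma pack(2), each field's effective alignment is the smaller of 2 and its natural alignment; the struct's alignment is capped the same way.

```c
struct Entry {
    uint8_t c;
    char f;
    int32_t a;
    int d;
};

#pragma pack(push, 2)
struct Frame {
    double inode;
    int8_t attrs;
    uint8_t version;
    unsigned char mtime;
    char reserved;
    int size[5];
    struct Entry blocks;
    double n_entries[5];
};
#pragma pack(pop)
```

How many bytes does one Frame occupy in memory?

Entry: c at 0 (size 1, align 1) → ends 1; f at 1 (size 1, align 1) → ends 2; pad 2 to align 4 for a; a at 4 (size 4, align 4) → ends 8; d at 8 (size 4, align 4) → ends 12; total 12 bytes, alignment 4
inode at 0 (size 8, align 2) → ends 8
attrs at 8 (size 1, align 1) → ends 9
version at 9 (size 1, align 1) → ends 10
mtime at 10 (size 1, align 1) → ends 11
reserved at 11 (size 1, align 1) → ends 12
size at 12 (size 20, align 2) → ends 32
blocks at 32 (size 12, align 2) → ends 44
n_entries at 44 (size 40, align 2) → ends 84
total 84 bytes, alignment 2

84 bytes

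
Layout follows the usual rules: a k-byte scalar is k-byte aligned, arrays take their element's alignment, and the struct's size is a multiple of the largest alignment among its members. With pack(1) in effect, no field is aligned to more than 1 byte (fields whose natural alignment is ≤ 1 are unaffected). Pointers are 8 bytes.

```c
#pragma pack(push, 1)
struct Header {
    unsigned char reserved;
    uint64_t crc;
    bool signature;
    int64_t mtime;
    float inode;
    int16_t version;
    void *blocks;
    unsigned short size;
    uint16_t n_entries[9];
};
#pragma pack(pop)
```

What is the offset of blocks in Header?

24

reserved at 0 (size 1, align 1) → ends 1
crc at 1 (size 8, align 1) → ends 9
signature at 9 (size 1, align 1) → ends 10
mtime at 10 (size 8, align 1) → ends 18
inode at 18 (size 4, align 1) → ends 22
version at 22 (size 2, align 1) → ends 24
blocks at 24 (size 8, align 1) → ends 32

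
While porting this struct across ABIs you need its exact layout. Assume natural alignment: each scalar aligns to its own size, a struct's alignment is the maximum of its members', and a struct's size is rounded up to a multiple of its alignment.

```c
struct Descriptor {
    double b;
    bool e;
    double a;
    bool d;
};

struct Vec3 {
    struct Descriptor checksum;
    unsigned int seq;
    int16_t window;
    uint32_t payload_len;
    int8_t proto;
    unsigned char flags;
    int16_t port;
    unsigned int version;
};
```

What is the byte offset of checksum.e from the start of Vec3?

Descriptor: b at 0 (size 8, align 8) → ends 8; e at 8 (size 1, align 1) → ends 9; pad 7 to align 8 for a; a at 16 (size 8, align 8) → ends 24; d at 24 (size 1, align 1) → ends 25; tail pad 7 to reach multiple of 8; total 32 bytes, alignment 8
checksum at 0 (size 32, align 8) → ends 32
within Descriptor: e at 8
0 + 8 = 8

8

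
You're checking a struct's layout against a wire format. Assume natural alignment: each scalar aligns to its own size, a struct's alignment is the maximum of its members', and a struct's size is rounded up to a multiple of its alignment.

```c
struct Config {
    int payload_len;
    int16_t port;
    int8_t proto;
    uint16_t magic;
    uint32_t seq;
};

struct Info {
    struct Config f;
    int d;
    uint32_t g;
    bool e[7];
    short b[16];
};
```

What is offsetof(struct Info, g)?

Config: @0: payload_len [4B, align 4] → 4; @4: port [2B, align 2] → 6; @6: proto [1B, align 1] → 7; +1 pad (align 2); @8: magic [2B, align 2] → 10; +2 pad (align 4); @12: seq [4B, align 4] → 16; size 16, align 4
@0: f [16B, align 4] → 16
@16: d [4B, align 4] → 20
@20: g [4B, align 4] → 24

20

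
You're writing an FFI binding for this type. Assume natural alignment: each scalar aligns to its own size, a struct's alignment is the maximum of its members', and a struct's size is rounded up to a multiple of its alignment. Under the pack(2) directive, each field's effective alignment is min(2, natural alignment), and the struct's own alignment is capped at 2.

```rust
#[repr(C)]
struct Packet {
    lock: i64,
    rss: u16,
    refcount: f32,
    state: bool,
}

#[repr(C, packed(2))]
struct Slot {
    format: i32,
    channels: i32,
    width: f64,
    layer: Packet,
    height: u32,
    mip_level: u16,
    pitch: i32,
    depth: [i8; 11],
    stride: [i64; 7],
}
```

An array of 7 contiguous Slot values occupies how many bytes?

Packet: 0..8  lock  (8B, 8-aligned); 8..10  rss  (2B, 2-aligned); 10..12  -- padding (2B); 12..16  refcount  (4B, 4-aligned); 16..17  state  (1B, 1-aligned); 17..24  -- tail padding (7B); sizeof = 24, alignof = 8
0..4  format  (4B, 2-aligned)
4..8  channels  (4B, 2-aligned)
8..16  width  (8B, 2-aligned)
16..40  layer  (24B, 2-aligned)
40..44  height  (4B, 2-aligned)
44..46  mip_level  (2B, 2-aligned)
46..50  pitch  (4B, 2-aligned)
50..61  depth  (11B, 1-aligned)
61..62  -- padding (1B)
62..118  stride  (56B, 2-aligned)
sizeof = 118, alignof = 2
array of 7: 7 × 118 = 826

826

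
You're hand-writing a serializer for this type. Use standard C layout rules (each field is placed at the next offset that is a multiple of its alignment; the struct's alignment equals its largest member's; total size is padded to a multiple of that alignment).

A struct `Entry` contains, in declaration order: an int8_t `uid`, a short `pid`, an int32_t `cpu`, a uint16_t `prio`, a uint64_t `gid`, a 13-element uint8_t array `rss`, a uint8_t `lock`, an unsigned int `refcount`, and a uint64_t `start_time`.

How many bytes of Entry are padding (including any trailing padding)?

13

uid at 0 (size 1, align 1) → ends 1
pad 1 to align 2 for pid
pid at 2 (size 2, align 2) → ends 4
cpu at 4 (size 4, align 4) → ends 8
prio at 8 (size 2, align 2) → ends 10
pad 6 to align 8 for gid
gid at 16 (size 8, align 8) → ends 24
rss at 24 (size 13, align 1) → ends 37
lock at 37 (size 1, align 1) → ends 38
pad 2 to align 4 for refcount
refcount at 40 (size 4, align 4) → ends 44
pad 4 to align 8 for start_time
start_time at 48 (size 8, align 8) → ends 56
total 56 bytes, alignment 8
data bytes 43, size 56 → padding 13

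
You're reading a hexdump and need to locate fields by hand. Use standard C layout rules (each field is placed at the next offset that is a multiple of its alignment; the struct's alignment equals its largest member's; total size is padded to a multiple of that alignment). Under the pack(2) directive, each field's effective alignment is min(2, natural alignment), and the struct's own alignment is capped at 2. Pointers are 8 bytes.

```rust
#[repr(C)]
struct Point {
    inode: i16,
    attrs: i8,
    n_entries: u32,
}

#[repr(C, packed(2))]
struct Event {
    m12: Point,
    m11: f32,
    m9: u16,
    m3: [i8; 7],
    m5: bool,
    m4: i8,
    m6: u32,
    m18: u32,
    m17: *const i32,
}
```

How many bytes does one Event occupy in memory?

Point: inode at 0 (size 2, align 2) → ends 2; attrs at 2 (size 1, align 1) → ends 3; pad 1 to align 4 for n_entries; n_entries at 4 (size 4, align 4) → ends 8; total 8 bytes, alignment 4
m12 at 0 (size 8, align 2) → ends 8
m11 at 8 (size 4, align 2) → ends 12
m9 at 12 (size 2, align 2) → ends 14
m3 at 14 (size 7, align 1) → ends 21
m5 at 21 (size 1, align 1) → ends 22
m4 at 22 (size 1, align 1) → ends 23
pad 1 to align 2 for m6
m6 at 24 (size 4, align 2) → ends 28
m18 at 28 (size 4, align 2) → ends 32
m17 at 32 (size 8, align 2) → ends 40
total 40 bytes, alignment 2

40 bytes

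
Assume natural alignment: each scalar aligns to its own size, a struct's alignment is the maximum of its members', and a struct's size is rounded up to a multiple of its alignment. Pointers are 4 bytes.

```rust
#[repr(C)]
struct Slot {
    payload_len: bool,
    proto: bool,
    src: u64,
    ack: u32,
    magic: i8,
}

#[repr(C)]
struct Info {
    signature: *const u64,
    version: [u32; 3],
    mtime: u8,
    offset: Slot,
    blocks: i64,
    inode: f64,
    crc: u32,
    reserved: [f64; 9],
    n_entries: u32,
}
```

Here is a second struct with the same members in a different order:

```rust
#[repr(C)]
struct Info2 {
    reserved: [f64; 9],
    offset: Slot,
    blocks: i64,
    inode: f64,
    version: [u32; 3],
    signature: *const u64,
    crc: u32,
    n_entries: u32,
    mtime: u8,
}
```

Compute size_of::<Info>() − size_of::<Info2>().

Slot: 0..1  payload_len  (1B, 1-aligned); 1..2  proto  (1B, 1-aligned); 2..8  -- padding (6B); 8..16  src  (8B, 8-aligned); 16..20  ack  (4B, 4-aligned); 20..21  magic  (1B, 1-aligned); 21..24  -- tail padding (3B); sizeof = 24, alignof = 8
0..4  signature  (4B, 4-aligned)
4..16  version  (12B, 4-aligned)
16..17  mtime  (1B, 1-aligned)
17..24  -- padding (7B)
24..48  offset  (24B, 8-aligned)
48..56  blocks  (8B, 8-aligned)
56..64  inode  (8B, 8-aligned)
64..68  crc  (4B, 4-aligned)
68..72  -- padding (4B)
72..144  reserved  (72B, 8-aligned)
144..148  n_entries  (4B, 4-aligned)
148..152  -- tail padding (4B)
sizeof = 152, alignof = 8
— Info2 —
0..72  reserved  (72B, 8-aligned)
72..96  offset  (24B, 8-aligned)
96..104  blocks  (8B, 8-aligned)
104..112  inode  (8B, 8-aligned)
112..124  version  (12B, 4-aligned)
124..128  signature  (4B, 4-aligned)
128..132  crc  (4B, 4-aligned)
132..136  n_entries  (4B, 4-aligned)
136..137  mtime  (1B, 1-aligned)
137..144  -- tail padding (7B)
sizeof = 144, alignof = 8
152 − 144 = 8

8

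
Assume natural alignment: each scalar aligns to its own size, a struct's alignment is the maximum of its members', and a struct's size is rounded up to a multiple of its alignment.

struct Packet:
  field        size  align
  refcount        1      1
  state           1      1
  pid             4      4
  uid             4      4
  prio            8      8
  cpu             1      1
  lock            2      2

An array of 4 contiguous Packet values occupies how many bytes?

128

@0: refcount [1B, align 1] → 1
@1: state [1B, align 1] → 2
+2 pad (align 4)
@4: pid [4B, align 4] → 8
@8: uid [4B, align 4] → 12
+4 pad (align 8)
@16: prio [8B, align 8] → 24
@24: cpu [1B, align 1] → 25
+1 pad (align 2)
@26: lock [2B, align 2] → 28
+4 tail pad (align 8)
size 32, align 8
array of 4: 4 × 32 = 128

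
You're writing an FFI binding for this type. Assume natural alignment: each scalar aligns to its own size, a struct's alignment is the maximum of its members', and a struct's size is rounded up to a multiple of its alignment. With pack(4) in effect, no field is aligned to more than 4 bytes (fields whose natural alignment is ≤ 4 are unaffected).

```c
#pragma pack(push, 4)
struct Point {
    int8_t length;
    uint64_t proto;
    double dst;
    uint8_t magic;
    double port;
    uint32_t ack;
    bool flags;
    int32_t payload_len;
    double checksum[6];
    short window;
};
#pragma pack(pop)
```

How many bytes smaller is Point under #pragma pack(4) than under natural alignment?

16

natural layout:
  length at 0 (size 1, align 1) → ends 1
  pad 7 to align 8 for proto
  proto at 8 (size 8, align 8) → ends 16
  dst at 16 (size 8, align 8) → ends 24
  magic at 24 (size 1, align 1) → ends 25
  pad 7 to align 8 for port
  port at 32 (size 8, align 8) → ends 40
  ack at 40 (size 4, align 4) → ends 44
  flags at 44 (size 1, align 1) → ends 45
  pad 3 to align 4 for payload_len
  payload_len at 48 (size 4, align 4) → ends 52
  pad 4 to align 8 for checksum
  checksum at 56 (size 48, align 8) → ends 104
  window at 104 (size 2, align 2) → ends 106
  tail pad 6 to reach multiple of 8
  total 112 bytes, alignment 8
packed(4) layout:
  length at 0 (size 1, align 1) → ends 1
  pad 3 to align 4 for proto
  proto at 4 (size 8, align 4) → ends 12
  dst at 12 (size 8, align 4) → ends 20
  magic at 20 (size 1, align 1) → ends 21
  pad 3 to align 4 for port
  port at 24 (size 8, align 4) → ends 32
  ack at 32 (size 4, align 4) → ends 36
  flags at 36 (size 1, align 1) → ends 37
  pad 3 to align 4 for payload_len
  payload_len at 40 (size 4, align 4) → ends 44
  checksum at 44 (size 48, align 4) → ends 92
  window at 92 (size 2, align 2) → ends 94
  tail pad 2 to reach multiple of 4
  total 96 bytes, alignment 4
112 − 96 = 16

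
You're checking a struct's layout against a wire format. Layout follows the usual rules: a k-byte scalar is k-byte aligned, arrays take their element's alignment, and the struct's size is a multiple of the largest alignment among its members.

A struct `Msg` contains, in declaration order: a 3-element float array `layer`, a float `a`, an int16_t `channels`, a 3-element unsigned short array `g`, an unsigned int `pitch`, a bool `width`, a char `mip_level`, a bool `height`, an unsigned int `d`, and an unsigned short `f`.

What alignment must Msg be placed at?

4

member alignments: layer=4, a=4, channels=2, g=2, pitch=4, width=1, mip_level=1, height=1, d=4, f=2
max = 4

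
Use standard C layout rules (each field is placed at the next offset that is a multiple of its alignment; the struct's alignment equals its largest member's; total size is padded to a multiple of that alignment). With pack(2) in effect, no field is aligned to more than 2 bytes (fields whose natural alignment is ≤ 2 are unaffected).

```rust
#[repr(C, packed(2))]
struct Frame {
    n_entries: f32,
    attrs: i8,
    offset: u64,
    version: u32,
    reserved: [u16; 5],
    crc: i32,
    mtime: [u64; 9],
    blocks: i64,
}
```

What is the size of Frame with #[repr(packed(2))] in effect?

112

@0: n_entries [4B, align 2] → 4
@4: attrs [1B, align 1] → 5
+1 pad (align 2)
@6: offset [8B, align 2] → 14
@14: version [4B, align 2] → 18
@18: reserved [10B, align 2] → 28
@28: crc [4B, align 2] → 32
@32: mtime [72B, align 2] → 104
@104: blocks [8B, align 2] → 112
size 112, align 2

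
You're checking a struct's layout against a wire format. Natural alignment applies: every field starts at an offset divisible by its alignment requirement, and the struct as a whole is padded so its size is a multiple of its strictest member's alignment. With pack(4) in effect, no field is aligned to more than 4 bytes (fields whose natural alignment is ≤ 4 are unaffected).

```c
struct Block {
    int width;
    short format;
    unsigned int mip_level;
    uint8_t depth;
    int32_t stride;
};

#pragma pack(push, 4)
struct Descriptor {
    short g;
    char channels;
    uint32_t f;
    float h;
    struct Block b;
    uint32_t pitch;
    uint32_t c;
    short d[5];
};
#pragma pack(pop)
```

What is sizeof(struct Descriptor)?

Block: 0..4  width  (4B, 4-aligned); 4..6  format  (2B, 2-aligned); 6..8  -- padding (2B); 8..12  mip_level  (4B, 4-aligned); 12..13  depth  (1B, 1-aligned); 13..16  -- padding (3B); 16..20  stride  (4B, 4-aligned); sizeof = 20, alignof = 4
0..2  g  (2B, 2-aligned)
2..3  channels  (1B, 1-aligned)
3..4  -- padding (1B)
4..8  f  (4B, 4-aligned)
8..12  h  (4B, 4-aligned)
12..32  b  (20B, 4-aligned)
32..36  pitch  (4B, 4-aligned)
36..40  c  (4B, 4-aligned)
40..50  d  (10B, 2-aligned)
50..52  -- tail padding (2B)
sizeof = 52, alignof = 4

52 bytes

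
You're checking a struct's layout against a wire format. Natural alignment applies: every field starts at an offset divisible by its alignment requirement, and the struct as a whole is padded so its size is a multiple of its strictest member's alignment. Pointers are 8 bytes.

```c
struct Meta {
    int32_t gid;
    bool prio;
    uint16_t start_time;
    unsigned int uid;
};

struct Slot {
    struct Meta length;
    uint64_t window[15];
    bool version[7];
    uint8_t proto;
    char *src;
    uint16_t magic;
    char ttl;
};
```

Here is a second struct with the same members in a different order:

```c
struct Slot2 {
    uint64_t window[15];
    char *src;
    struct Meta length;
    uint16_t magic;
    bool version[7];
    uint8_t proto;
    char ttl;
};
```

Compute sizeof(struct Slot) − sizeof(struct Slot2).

Meta: 0..4  gid  (4B, 4-aligned); 4..5  prio  (1B, 1-aligned); 5..6  -- padding (1B); 6..8  start_time  (2B, 2-aligned); 8..12  uid  (4B, 4-aligned); sizeof = 12, alignof = 4
0..12  length  (12B, 4-aligned)
12..16  -- padding (4B)
16..136  window  (120B, 8-aligned)
136..143  version  (7B, 1-aligned)
143..144  proto  (1B, 1-aligned)
144..152  src  (8B, 8-aligned)
152..154  magic  (2B, 2-aligned)
154..155  ttl  (1B, 1-aligned)
155..160  -- tail padding (5B)
sizeof = 160, alignof = 8
— Slot2 —
0..120  window  (120B, 8-aligned)
120..128  src  (8B, 8-aligned)
128..140  length  (12B, 4-aligned)
140..142  magic  (2B, 2-aligned)
142..149  version  (7B, 1-aligned)
149..150  proto  (1B, 1-aligned)
150..151  ttl  (1B, 1-aligned)
151..152  -- tail padding (1B)
sizeof = 152, alignof = 8
160 − 152 = 8

8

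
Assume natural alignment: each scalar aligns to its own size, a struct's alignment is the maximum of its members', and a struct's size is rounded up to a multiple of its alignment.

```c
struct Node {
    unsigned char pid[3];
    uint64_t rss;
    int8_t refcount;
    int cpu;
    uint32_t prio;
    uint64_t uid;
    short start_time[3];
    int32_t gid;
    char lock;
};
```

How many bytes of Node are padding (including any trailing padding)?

@0: pid [3B, align 1] → 3
+5 pad (align 8)
@8: rss [8B, align 8] → 16
@16: refcount [1B, align 1] → 17
+3 pad (align 4)
@20: cpu [4B, align 4] → 24
@24: prio [4B, align 4] → 28
+4 pad (align 8)
@32: uid [8B, align 8] → 40
@40: start_time [6B, align 2] → 46
+2 pad (align 4)
@48: gid [4B, align 4] → 52
@52: lock [1B, align 1] → 53
+3 tail pad (align 8)
size 56, align 8
data bytes 39, size 56 → padding 17

17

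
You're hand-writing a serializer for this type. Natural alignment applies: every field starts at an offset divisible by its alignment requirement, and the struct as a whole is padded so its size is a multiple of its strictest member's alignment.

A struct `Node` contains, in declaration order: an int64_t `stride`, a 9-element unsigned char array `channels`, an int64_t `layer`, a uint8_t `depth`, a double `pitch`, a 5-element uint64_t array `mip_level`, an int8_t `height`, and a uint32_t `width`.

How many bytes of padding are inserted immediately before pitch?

0..8  stride  (8B, 8-aligned)
8..17  channels  (9B, 1-aligned)
17..24  -- padding (7B)
24..32  layer  (8B, 8-aligned)
32..33  depth  (1B, 1-aligned)
33..40  -- padding (7B)
40..48  pitch  (8B, 8-aligned)

7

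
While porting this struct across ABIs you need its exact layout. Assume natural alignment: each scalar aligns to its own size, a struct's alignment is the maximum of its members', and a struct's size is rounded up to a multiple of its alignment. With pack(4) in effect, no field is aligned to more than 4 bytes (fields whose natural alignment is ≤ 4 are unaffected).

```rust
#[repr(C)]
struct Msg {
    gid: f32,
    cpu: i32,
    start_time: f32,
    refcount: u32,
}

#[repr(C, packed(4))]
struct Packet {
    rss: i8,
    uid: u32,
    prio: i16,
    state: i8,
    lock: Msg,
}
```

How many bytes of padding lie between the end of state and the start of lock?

1

Msg: gid at 0 (size 4, align 4) → ends 4; cpu at 4 (size 4, align 4) → ends 8; start_time at 8 (size 4, align 4) → ends 12; refcount at 12 (size 4, align 4) → ends 16; total 16 bytes, alignment 4
rss at 0 (size 1, align 1) → ends 1
pad 3 to align 4 for uid
uid at 4 (size 4, align 4) → ends 8
prio at 8 (size 2, align 2) → ends 10
state at 10 (size 1, align 1) → ends 11
pad 1 to align 4 for lock
lock at 12 (size 16, align 4) → ends 28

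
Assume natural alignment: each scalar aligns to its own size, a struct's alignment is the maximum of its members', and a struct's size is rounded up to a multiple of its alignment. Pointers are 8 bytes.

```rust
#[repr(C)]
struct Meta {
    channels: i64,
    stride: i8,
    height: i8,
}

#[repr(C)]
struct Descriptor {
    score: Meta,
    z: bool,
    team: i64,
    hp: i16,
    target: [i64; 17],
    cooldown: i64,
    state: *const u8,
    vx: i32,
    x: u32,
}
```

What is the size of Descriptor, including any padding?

200 bytes

Meta: channels at 0 (size 8, align 8) → ends 8; stride at 8 (size 1, align 1) → ends 9; height at 9 (size 1, align 1) → ends 10; tail pad 6 to reach multiple of 8; total 16 bytes, alignment 8
score at 0 (size 16, align 8) → ends 16
z at 16 (size 1, align 1) → ends 17
pad 7 to align 8 for team
team at 24 (size 8, align 8) → ends 32
hp at 32 (size 2, align 2) → ends 34
pad 6 to align 8 for target
target at 40 (size 136, align 8) → ends 176
cooldown at 176 (size 8, align 8) → ends 184
state at 184 (size 8, align 8) → ends 192
vx at 192 (size 4, align 4) → ends 196
x at 196 (size 4, align 4) → ends 200
total 200 bytes, alignment 8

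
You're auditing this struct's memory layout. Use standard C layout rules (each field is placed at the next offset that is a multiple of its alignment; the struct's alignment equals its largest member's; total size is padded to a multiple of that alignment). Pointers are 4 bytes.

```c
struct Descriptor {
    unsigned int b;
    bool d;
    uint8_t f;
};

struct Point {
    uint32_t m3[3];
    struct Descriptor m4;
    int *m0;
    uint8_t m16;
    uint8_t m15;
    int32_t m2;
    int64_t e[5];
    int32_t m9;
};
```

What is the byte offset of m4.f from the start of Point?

17

Descriptor: b at 0 (size 4, align 4) → ends 4; d at 4 (size 1, align 1) → ends 5; f at 5 (size 1, align 1) → ends 6; tail pad 2 to reach multiple of 4; total 8 bytes, alignment 4
m3 at 0 (size 12, align 4) → ends 12
m4 at 12 (size 8, align 4) → ends 20
within Descriptor: f at 5
12 + 5 = 17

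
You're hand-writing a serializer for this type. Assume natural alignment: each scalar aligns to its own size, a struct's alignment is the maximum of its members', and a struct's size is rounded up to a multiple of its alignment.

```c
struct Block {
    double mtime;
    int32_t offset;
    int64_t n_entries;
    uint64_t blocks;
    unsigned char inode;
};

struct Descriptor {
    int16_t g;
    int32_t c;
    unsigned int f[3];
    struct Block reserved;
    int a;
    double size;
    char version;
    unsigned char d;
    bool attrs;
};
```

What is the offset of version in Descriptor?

80

Block: mtime at 0 (size 8, align 8) → ends 8; offset at 8 (size 4, align 4) → ends 12; pad 4 to align 8 for n_entries; n_entries at 16 (size 8, align 8) → ends 24; blocks at 24 (size 8, align 8) → ends 32; inode at 32 (size 1, align 1) → ends 33; tail pad 7 to reach multiple of 8; total 40 bytes, alignment 8
g at 0 (size 2, align 2) → ends 2
pad 2 to align 4 for c
c at 4 (size 4, align 4) → ends 8
f at 8 (size 12, align 4) → ends 20
pad 4 to align 8 for reserved
reserved at 24 (size 40, align 8) → ends 64
a at 64 (size 4, align 4) → ends 68
pad 4 to align 8 for size
size at 72 (size 8, align 8) → ends 80
version at 80 (size 1, align 1) → ends 81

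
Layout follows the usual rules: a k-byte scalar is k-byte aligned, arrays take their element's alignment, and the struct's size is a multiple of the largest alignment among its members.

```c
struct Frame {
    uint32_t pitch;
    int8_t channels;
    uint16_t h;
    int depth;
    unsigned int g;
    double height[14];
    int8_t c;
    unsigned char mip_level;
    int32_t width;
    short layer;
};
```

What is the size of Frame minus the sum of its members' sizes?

pitch at 0 (size 4, align 4) → ends 4
channels at 4 (size 1, align 1) → ends 5
pad 1 to align 2 for h
h at 6 (size 2, align 2) → ends 8
depth at 8 (size 4, align 4) → ends 12
g at 12 (size 4, align 4) → ends 16
height at 16 (size 112, align 8) → ends 128
c at 128 (size 1, align 1) → ends 129
mip_level at 129 (size 1, align 1) → ends 130
pad 2 to align 4 for width
width at 132 (size 4, align 4) → ends 136
layer at 136 (size 2, align 2) → ends 138
tail pad 6 to reach multiple of 8
total 144 bytes, alignment 8
data bytes 135, size 144 → padding 9

9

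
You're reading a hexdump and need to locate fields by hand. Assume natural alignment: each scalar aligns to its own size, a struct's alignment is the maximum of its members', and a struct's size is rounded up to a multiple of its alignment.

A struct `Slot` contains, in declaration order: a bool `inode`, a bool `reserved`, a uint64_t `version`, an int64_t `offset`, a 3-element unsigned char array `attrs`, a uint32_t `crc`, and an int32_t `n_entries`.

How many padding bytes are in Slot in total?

@0: inode [1B, align 1] → 1
@1: reserved [1B, align 1] → 2
+6 pad (align 8)
@8: version [8B, align 8] → 16
@16: offset [8B, align 8] → 24
@24: attrs [3B, align 1] → 27
+1 pad (align 4)
@28: crc [4B, align 4] → 32
@32: n_entries [4B, align 4] → 36
+4 tail pad (align 8)
size 40, align 8
data bytes 29, size 40 → padding 11

11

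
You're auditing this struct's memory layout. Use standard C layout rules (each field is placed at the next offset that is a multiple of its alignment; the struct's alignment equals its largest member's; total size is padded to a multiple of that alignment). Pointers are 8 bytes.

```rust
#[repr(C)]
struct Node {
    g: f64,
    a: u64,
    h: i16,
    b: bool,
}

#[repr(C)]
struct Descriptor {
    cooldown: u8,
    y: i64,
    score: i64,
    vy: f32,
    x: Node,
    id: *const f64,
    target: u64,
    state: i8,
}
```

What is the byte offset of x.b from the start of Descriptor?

50

Node: @0: g [8B, align 8] → 8; @8: a [8B, align 8] → 16; @16: h [2B, align 2] → 18; @18: b [1B, align 1] → 19; +5 tail pad (align 8); size 24, align 8
@0: cooldown [1B, align 1] → 1
+7 pad (align 8)
@8: y [8B, align 8] → 16
@16: score [8B, align 8] → 24
@24: vy [4B, align 4] → 28
+4 pad (align 8)
@32: x [24B, align 8] → 56
within Node: b at 18
32 + 18 = 50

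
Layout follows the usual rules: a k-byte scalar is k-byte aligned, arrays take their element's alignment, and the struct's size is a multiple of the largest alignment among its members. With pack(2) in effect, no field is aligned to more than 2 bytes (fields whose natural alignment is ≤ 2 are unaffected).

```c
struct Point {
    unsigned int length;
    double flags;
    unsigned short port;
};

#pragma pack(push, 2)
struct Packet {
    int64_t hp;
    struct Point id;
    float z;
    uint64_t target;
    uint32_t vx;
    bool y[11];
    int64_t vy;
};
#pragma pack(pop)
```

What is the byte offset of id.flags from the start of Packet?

Point: length at 0 (size 4, align 4) → ends 4; pad 4 to align 8 for flags; flags at 8 (size 8, align 8) → ends 16; port at 16 (size 2, align 2) → ends 18; tail pad 6 to reach multiple of 8; total 24 bytes, alignment 8
hp at 0 (size 8, align 2) → ends 8
id at 8 (size 24, align 2) → ends 32
within Point: flags at 8
8 + 8 = 16

16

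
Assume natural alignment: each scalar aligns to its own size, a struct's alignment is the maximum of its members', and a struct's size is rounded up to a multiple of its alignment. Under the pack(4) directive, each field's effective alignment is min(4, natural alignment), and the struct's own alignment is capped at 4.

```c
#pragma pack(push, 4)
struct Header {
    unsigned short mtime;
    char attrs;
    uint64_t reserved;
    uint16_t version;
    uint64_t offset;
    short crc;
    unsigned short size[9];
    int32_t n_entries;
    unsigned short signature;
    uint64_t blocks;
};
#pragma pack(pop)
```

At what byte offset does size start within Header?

@0: mtime [2B, align 2] → 2
@2: attrs [1B, align 1] → 3
+1 pad (align 4)
@4: reserved [8B, align 4] → 12
@12: version [2B, align 2] → 14
+2 pad (align 4)
@16: offset [8B, align 4] → 24
@24: crc [2B, align 2] → 26
@26: size [18B, align 2] → 44

26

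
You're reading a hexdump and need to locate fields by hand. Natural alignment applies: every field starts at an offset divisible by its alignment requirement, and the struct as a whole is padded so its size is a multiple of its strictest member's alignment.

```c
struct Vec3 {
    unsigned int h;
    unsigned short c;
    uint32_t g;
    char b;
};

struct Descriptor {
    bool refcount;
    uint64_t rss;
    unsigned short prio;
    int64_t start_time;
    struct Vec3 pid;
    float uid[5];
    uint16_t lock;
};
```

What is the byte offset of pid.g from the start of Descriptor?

40

Vec3: h at 0 (size 4, align 4) → ends 4; c at 4 (size 2, align 2) → ends 6; pad 2 to align 4 for g; g at 8 (size 4, align 4) → ends 12; b at 12 (size 1, align 1) → ends 13; tail pad 3 to reach multiple of 4; total 16 bytes, alignment 4
refcount at 0 (size 1, align 1) → ends 1
pad 7 to align 8 for rss
rss at 8 (size 8, align 8) → ends 16
prio at 16 (size 2, align 2) → ends 18
pad 6 to align 8 for start_time
start_time at 24 (size 8, align 8) → ends 32
pid at 32 (size 16, align 4) → ends 48
within Vec3: g at 8
32 + 8 = 40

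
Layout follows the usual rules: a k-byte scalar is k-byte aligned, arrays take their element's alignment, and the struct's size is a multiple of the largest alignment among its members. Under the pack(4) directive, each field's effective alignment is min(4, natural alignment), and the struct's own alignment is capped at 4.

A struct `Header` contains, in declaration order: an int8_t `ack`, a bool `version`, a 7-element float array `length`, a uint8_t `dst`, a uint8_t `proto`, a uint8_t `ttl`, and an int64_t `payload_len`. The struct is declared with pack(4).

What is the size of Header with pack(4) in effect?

44

@0: ack [1B, align 1] → 1
@1: version [1B, align 1] → 2
+2 pad (align 4)
@4: length [28B, align 4] → 32
@32: dst [1B, align 1] → 33
@33: proto [1B, align 1] → 34
@34: ttl [1B, align 1] → 35
+1 pad (align 4)
@36: payload_len [8B, align 4] → 44
size 44, align 4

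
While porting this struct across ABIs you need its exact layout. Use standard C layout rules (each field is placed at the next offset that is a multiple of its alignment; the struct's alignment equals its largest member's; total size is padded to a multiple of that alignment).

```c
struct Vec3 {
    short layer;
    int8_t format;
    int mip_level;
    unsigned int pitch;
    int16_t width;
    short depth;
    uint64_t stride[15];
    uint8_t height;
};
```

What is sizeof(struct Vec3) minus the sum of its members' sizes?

8

0..2  layer  (2B, 2-aligned)
2..3  format  (1B, 1-aligned)
3..4  -- padding (1B)
4..8  mip_level  (4B, 4-aligned)
8..12  pitch  (4B, 4-aligned)
12..14  width  (2B, 2-aligned)
14..16  depth  (2B, 2-aligned)
16..136  stride  (120B, 8-aligned)
136..137  height  (1B, 1-aligned)
137..144  -- tail padding (7B)
sizeof = 144, alignof = 8
data bytes 136, size 144 → padding 8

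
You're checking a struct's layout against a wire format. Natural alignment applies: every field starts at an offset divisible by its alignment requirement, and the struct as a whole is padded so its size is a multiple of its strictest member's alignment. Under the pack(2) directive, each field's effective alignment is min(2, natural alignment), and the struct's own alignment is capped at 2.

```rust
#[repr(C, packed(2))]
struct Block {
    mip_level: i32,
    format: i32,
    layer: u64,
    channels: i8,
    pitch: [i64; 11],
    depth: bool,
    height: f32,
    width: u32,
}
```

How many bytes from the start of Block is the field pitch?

mip_level at 0 (size 4, align 2) → ends 4
format at 4 (size 4, align 2) → ends 8
layer at 8 (size 8, align 2) → ends 16
channels at 16 (size 1, align 1) → ends 17
pad 1 to align 2 for pitch
pitch at 18 (size 88, align 2) → ends 106

18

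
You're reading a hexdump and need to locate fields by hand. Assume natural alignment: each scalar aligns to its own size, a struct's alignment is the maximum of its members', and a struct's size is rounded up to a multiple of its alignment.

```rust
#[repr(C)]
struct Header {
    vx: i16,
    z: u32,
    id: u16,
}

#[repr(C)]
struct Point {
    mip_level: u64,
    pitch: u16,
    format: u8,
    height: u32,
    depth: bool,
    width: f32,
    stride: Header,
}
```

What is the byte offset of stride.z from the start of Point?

Header: vx at 0 (size 2, align 2) → ends 2; pad 2 to align 4 for z; z at 4 (size 4, align 4) → ends 8; id at 8 (size 2, align 2) → ends 10; tail pad 2 to reach multiple of 4; total 12 bytes, alignment 4
mip_level at 0 (size 8, align 8) → ends 8
pitch at 8 (size 2, align 2) → ends 10
format at 10 (size 1, align 1) → ends 11
pad 1 to align 4 for height
height at 12 (size 4, align 4) → ends 16
depth at 16 (size 1, align 1) → ends 17
pad 3 to align 4 for width
width at 20 (size 4, align 4) → ends 24
stride at 24 (size 12, align 4) → ends 36
within Header: z at 4
24 + 4 = 28

28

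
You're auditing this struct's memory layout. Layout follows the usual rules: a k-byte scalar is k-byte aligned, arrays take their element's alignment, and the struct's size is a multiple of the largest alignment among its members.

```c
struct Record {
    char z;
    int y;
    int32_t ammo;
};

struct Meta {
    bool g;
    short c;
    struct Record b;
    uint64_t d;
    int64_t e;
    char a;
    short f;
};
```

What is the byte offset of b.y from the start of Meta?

8

Record: @0: z [1B, align 1] → 1; +3 pad (align 4); @4: y [4B, align 4] → 8; @8: ammo [4B, align 4] → 12; size 12, align 4
@0: g [1B, align 1] → 1
+1 pad (align 2)
@2: c [2B, align 2] → 4
@4: b [12B, align 4] → 16
within Record: y at 4
4 + 4 = 8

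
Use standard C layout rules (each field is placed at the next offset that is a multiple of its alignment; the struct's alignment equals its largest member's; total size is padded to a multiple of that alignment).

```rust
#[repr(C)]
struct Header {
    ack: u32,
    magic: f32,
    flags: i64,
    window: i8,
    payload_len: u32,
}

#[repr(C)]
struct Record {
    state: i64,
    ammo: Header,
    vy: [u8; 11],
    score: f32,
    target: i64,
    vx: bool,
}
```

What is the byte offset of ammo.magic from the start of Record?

12

Header: 0..4  ack  (4B, 4-aligned); 4..8  magic  (4B, 4-aligned); 8..16  flags  (8B, 8-aligned); 16..17  window  (1B, 1-aligned); 17..20  -- padding (3B); 20..24  payload_len  (4B, 4-aligned); sizeof = 24, alignof = 8
0..8  state  (8B, 8-aligned)
8..32  ammo  (24B, 8-aligned)
within Header: magic at 4
8 + 4 = 12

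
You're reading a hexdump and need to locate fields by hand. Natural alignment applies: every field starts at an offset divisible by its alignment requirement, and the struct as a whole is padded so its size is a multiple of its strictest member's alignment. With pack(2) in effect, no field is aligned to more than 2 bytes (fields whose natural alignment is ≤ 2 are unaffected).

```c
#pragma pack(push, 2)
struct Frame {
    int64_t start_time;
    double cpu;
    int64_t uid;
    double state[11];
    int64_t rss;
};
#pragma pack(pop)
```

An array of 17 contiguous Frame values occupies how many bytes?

@0: start_time [8B, align 2] → 8
@8: cpu [8B, align 2] → 16
@16: uid [8B, align 2] → 24
@24: state [88B, align 2] → 112
@112: rss [8B, align 2] → 120
size 120, align 2
array of 17: 17 × 120 = 2040

2040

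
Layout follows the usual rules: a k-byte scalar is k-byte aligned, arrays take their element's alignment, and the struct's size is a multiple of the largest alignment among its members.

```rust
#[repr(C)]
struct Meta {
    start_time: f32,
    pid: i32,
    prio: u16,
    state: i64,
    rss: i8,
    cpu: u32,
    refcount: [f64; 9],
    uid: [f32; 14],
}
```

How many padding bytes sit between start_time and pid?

0

start_time at 0 (size 4, align 4) → ends 4
pid at 4 (size 4, align 4) → ends 8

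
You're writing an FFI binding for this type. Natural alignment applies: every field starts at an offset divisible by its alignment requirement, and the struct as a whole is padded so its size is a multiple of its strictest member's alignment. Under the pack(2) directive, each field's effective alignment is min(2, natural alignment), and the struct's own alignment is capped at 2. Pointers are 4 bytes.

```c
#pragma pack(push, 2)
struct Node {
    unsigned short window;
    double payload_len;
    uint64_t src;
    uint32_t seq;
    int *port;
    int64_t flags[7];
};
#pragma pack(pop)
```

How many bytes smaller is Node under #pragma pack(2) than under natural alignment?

natural layout:
  @0: window [2B, align 2] → 2
  +6 pad (align 8)
  @8: payload_len [8B, align 8] → 16
  @16: src [8B, align 8] → 24
  @24: seq [4B, align 4] → 28
  @28: port [4B, align 4] → 32
  @32: flags [56B, align 8] → 88
  size 88, align 8
packed(2) layout:
  @0: window [2B, align 2] → 2
  @2: payload_len [8B, align 2] → 10
  @10: src [8B, align 2] → 18
  @18: seq [4B, align 2] → 22
  @22: port [4B, align 2] → 26
  @26: flags [56B, align 2] → 82
  size 82, align 2
88 − 82 = 6

6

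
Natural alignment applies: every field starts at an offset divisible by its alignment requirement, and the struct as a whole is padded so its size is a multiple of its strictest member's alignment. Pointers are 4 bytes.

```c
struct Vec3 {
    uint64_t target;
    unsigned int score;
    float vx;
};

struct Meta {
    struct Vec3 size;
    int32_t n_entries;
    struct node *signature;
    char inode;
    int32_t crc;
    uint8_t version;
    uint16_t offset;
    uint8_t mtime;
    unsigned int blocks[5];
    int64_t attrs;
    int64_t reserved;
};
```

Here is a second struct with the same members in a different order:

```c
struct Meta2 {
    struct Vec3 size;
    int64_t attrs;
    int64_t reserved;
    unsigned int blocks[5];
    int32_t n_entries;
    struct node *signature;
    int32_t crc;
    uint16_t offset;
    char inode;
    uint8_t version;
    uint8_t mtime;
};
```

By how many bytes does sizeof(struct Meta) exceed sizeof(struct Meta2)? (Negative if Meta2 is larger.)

Vec3: 0..8  target  (8B, 8-aligned); 8..12  score  (4B, 4-aligned); 12..16  vx  (4B, 4-aligned); sizeof = 16, alignof = 8
0..16  size  (16B, 8-aligned)
16..20  n_entries  (4B, 4-aligned)
20..24  signature  (4B, 4-aligned)
24..25  inode  (1B, 1-aligned)
25..28  -- padding (3B)
28..32  crc  (4B, 4-aligned)
32..33  version  (1B, 1-aligned)
33..34  -- padding (1B)
34..36  offset  (2B, 2-aligned)
36..37  mtime  (1B, 1-aligned)
37..40  -- padding (3B)
40..60  blocks  (20B, 4-aligned)
60..64  -- padding (4B)
64..72  attrs  (8B, 8-aligned)
72..80  reserved  (8B, 8-aligned)
sizeof = 80, alignof = 8
— Meta2 —
0..16  size  (16B, 8-aligned)
16..24  attrs  (8B, 8-aligned)
24..32  reserved  (8B, 8-aligned)
32..52  blocks  (20B, 4-aligned)
52..56  n_entries  (4B, 4-aligned)
56..60  signature  (4B, 4-aligned)
60..64  crc  (4B, 4-aligned)
64..66  offset  (2B, 2-aligned)
66..67  inode  (1B, 1-aligned)
67..68  version  (1B, 1-aligned)
68..69  mtime  (1B, 1-aligned)
69..72  -- tail padding (3B)
sizeof = 72, alignof = 8
80 − 72 = 8

8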